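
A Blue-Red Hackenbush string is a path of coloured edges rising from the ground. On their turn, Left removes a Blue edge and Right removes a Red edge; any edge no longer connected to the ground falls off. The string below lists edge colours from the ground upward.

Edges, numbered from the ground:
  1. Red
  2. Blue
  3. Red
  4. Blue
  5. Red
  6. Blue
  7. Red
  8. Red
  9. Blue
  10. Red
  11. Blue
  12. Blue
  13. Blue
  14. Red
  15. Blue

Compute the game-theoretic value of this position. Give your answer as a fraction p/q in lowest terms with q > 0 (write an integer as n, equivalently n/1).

-11077/16384

Prefix values for Red Blue Red Blue Red Blue Red Red Blue Red Blue Blue Blue Red Blue via {L|R} + simplicity:
step 1: add Red to get R; options L={ · } R={ 0 } ⇒ -1
step 2: add Blue to get RB; options L={ -1 } R={ 0 } ⇒ -1/2
step 3: add Red to get RBR; options L={ -1 } R={ -1/2; 0 } ⇒ -3/4
step 4: add Blue to get RBRB; options L={ -1; -3/4 } R={ -1/2; 0 } ⇒ -5/8
step 5: add Red to get RBRBR; options L={ -1; -3/4 } R={ -5/8; -1/2; 0 } ⇒ -11/16
step 6: add Blue to get RBRBRB; options L={ -1; -3/4; -11/16 } R={ -5/8; -1/2; 0 } ⇒ -21/32
step 7: add Red to get RBRBRBR; options L={ -1; -3/4; -11/16 } R={ -21/32; -5/8; -1/2; 0 } ⇒ -43/64
step 8: add Red to get RBRBRBRR; options L={ -1; -3/4; -11/16 } R={ -43/64; -21/32; -5/8; -1/2; 0 } ⇒ -87/128
step 9: add Blue to get RBRBRBRRB; options L={ -1; -3/4; -11/16; -87/128 } R={ -43/64; -21/32; -5/8; -1/2; 0 } ⇒ -173/256
step 10: add Red to get RBRBRBRRBR; options L={ -1; -3/4; -11/16; -87/128 } R={ -173/256; -43/64; -21/32; -5/8; -1/2; 0 } ⇒ -347/512
step 11: add Blue to get RBRBRBRRBRB; options L={ -1; -3/4; -11/16; -87/128; -347/512 } R={ -173/256; -43/64; -21/32; -5/8; -1/2; 0 } ⇒ -693/1024
step 12: add Blue to get RBRBRBRRBRBB; options L={ -1; -3/4; -11/16; -87/128; -347/512; -693/1024 } R={ -173/256; -43/64; -21/32; -5/8; -1/2; 0 } ⇒ -1385/2048
step 13: add Blue to get RBRBRBRRBRBBB; options L={ -1; -3/4; -11/16; -87/128; -347/512; -693/1024; -1385/2048 } R={ -173/256; -43/64; -21/32; -5/8; -1/2; 0 } ⇒ -2769/4096
step 14: add Red to get RBRBRBRRBRBBBR; options L={ -1; -3/4; -11/16; -87/128; -347/512; -693/1024; -1385/2048 } R={ -2769/4096; -173/256; -43/64; -21/32; -5/8; -1/2; 0 } ⇒ -5539/8192
step 15: add Blue to get RBRBRBRRBRBBBRB; options L={ -1; -3/4; -11/16; -87/128; -347/512; -693/1024; -1385/2048; -5539/8192 } R={ -2769/4096; -173/256; -43/64; -21/32; -5/8; -1/2; 0 } ⇒ -11077/16384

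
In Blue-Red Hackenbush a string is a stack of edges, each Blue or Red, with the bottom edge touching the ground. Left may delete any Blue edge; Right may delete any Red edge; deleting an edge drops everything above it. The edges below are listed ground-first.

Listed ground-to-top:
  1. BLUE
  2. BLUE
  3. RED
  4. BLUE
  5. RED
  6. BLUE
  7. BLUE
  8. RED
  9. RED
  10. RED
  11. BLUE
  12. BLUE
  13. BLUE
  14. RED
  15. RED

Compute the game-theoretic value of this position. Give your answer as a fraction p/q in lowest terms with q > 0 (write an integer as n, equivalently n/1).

13881/8192

Prefix values for BLUE BLUE RED BLUE RED BLUE BLUE RED RED RED BLUE BLUE BLUE RED RED via {L|R} + simplicity:
g(B) = { 0 | · } → 1
g(BB) = { 0,1 | · } → 2
g(BBR) = { 0,1 | 2 } → 3/2
g(BBRB) = { 0,1,3/2 | 2 } → 7/4
g(BBRBR) = { 0,1,3/2 | 7/4,2 } → 13/8
g(BBRBRB) = { 0,1,3/2,13/8 | 7/4,2 } → 27/16
g(BBRBRBB) = { 0,1,3/2,13/8,27/16 | 7/4,2 } → 55/32
g(BBRBRBBR) = { 0,1,3/2,13/8,27/16 | 55/32,7/4,2 } → 109/64
g(BBRBRBBRR) = { 0,1,3/2,13/8,27/16 | 109/64,55/32,7/4,2 } → 217/128
g(BBRBRBBRRR) = { 0,1,3/2,13/8,27/16 | 217/128,109/64,55/32,7/4,2 } → 433/256
g(BBRBRBBRRRB) = { 0,1,3/2,13/8,27/16,433/256 | 217/128,109/64,55/32,7/4,2 } → 867/512
g(BBRBRBBRRRBB) = { 0,1,3/2,13/8,27/16,433/256,867/512 | 217/128,109/64,55/32,7/4,2 } → 1735/1024
g(BBRBRBBRRRBBB) = { 0,1,3/2,13/8,27/16,433/256,867/512,1735/1024 | 217/128,109/64,55/32,7/4,2 } → 3471/2048
g(BBRBRBBRRRBBBR) = { 0,1,3/2,13/8,27/16,433/256,867/512,1735/1024 | 3471/2048,217/128,109/64,55/32,7/4,2 } → 6941/4096
g(BBRBRBBRRRBBBRR) = { 0,1,3/2,13/8,27/16,433/256,867/512,1735/1024 | 6941/4096,3471/2048,217/128,109/64,55/32,7/4,2 } → 13881/8192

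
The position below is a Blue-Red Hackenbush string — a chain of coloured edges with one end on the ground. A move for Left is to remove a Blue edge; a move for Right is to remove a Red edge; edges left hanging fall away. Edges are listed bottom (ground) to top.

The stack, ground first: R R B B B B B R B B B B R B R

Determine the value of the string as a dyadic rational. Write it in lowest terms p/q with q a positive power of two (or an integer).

Build v(s[:k]) for k = 1..15, string s = R R B B B B B R B B B B R B R.
1 of 15 · R · max L −∞ · min R 0 = -1
2 of 15 · RR · max L −∞ · min R -1 = -2
3 of 15 · RRB · max L -2 · min R -1 = -3/2
4 of 15 · RRBB · max L -3/2 · min R -1 = -5/4
5 of 15 · RRBBB · max L -5/4 · min R -1 = -9/8
6 of 15 · RRBBBB · max L -9/8 · min R -1 = -17/16
7 of 15 · RRBBBBB · max L -17/16 · min R -1 = -33/32
8 of 15 · RRBBBBBR · max L -17/16 · min R -33/32 = -67/64
9 of 15 · RRBBBBBRB · max L -67/64 · min R -33/32 = -133/128
10 of 15 · RRBBBBBRBB · max L -133/128 · min R -33/32 = -265/256
11 of 15 · RRBBBBBRBBB · max L -265/256 · min R -33/32 = -529/512
12 of 15 · RRBBBBBRBBBB · max L -529/512 · min R -33/32 = -1057/1024
13 of 15 · RRBBBBBRBBBBR · max L -529/512 · min R -1057/1024 = -2115/2048
14 of 15 · RRBBBBBRBBBBRB · max L -2115/2048 · min R -1057/1024 = -4229/4096
15 of 15 · RRBBBBBRBBBBRBR · max L -2115/2048 · min R -4229/4096 = -8459/8192

-8459/8192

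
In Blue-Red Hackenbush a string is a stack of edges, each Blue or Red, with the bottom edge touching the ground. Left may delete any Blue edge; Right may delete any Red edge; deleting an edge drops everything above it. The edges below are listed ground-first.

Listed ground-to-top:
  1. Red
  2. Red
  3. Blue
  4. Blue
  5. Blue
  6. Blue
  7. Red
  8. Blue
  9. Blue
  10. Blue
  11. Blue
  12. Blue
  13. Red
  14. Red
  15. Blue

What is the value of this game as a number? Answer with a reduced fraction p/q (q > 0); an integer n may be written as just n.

Build g(s[:k]) for k = 1..15, string s = Red Red Blue Blue Blue Blue Red Blue Blue Blue Blue Blue Red Red Blue.
step 1: add Red to get R; options L={  } R={ 0 } so -1
step 2: add Red to get RR; options L={  } R={ -1, 0 } so -2
step 3: add Blue to get RRB; options L={ -2 } R={ -1, 0 } so -3/2
step 4: add Blue to get RRBB; options L={ -2, -3/2 } R={ -1, 0 } so -5/4
step 5: add Blue to get RRBBB; options L={ -2, -3/2, -5/4 } R={ -1, 0 } so -9/8
step 6: add Blue to get RRBBBB; options L={ -2, -3/2, -5/4, -9/8 } R={ -1, 0 } so -17/16
step 7: add Red to get RRBBBBR; options L={ -2, -3/2, -5/4, -9/8 } R={ -17/16, -1, 0 } so -35/32
step 8: add Blue to get RRBBBBRB; options L={ -2, -3/2, -5/4, -9/8, -35/32 } R={ -17/16, -1, 0 } so -69/64
step 9: add Blue to get RRBBBBRBB; options L={ -2, -3/2, -5/4, -9/8, -35/32, -69/64 } R={ -17/16, -1, 0 } so -137/128
step 10: add Blue to get RRBBBBRBBB; options L={ -2, -3/2, -5/4, -9/8, -35/32, -69/64, -137/128 } R={ -17/16, -1, 0 } so -273/256
step 11: add Blue to get RRBBBBRBBBB; options L={ -2, -3/2, -5/4, -9/8, -35/32, -69/64, -137/128, -273/256 } R={ -17/16, -1, 0 } so -545/512
step 12: add Blue to get RRBBBBRBBBBB; options L={ -2, -3/2, -5/4, -9/8, -35/32, -69/64, -137/128, -273/256, -545/512 } R={ -17/16, -1, 0 } so -1089/1024
step 13: add Red to get RRBBBBRBBBBBR; options L={ -2, -3/2, -5/4, -9/8, -35/32, -69/64, -137/128, -273/256, -545/512 } R={ -1089/1024, -17/16, -1, 0 } so -2179/2048
step 14: add Red to get RRBBBBRBBBBBRR; options L={ -2, -3/2, -5/4, -9/8, -35/32, -69/64, -137/128, -273/256, -545/512 } R={ -2179/2048, -1089/1024, -17/16, -1, 0 } so -4359/4096
step 15: add Blue to get RRBBBBRBBBBBRRB; options L={ -2, -3/2, -5/4, -9/8, -35/32, -69/64, -137/128, -273/256, -545/512, -4359/4096 } R={ -2179/2048, -1089/1024, -17/16, -1, 0 } so -8717/8192

-8717/8192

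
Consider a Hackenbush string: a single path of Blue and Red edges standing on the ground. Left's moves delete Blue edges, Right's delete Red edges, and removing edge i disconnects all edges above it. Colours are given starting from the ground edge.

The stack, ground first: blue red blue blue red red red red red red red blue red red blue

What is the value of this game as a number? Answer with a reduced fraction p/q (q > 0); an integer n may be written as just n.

Build G(s[:k]) for k = 1..15, string s = blue red blue blue red red red red red red red blue red red blue.
edge 1 of 15 (blue): { 0 | ∅ } ⇒ 1
edge 2 of 15 (red): { 0 | 1 } ⇒ 1/2
edge 3 of 15 (blue): { 0, 1/2 | 1 } ⇒ 3/4
edge 4 of 15 (blue): { 0, 1/2, 3/4 | 1 } ⇒ 7/8
edge 5 of 15 (red): { 0, 1/2, 3/4 | 7/8, 1 } ⇒ 13/16
edge 6 of 15 (red): { 0, 1/2, 3/4 | 13/16, 7/8, 1 } ⇒ 25/32
edge 7 of 15 (red): { 0, 1/2, 3/4 | 25/32, 13/16, 7/8, 1 } ⇒ 49/64
edge 8 of 15 (red): { 0, 1/2, 3/4 | 49/64, 25/32, 13/16, 7/8, 1 } ⇒ 97/128
edge 9 of 15 (red): { 0, 1/2, 3/4 | 97/128, 49/64, 25/32, 13/16, 7/8, 1 } ⇒ 193/256
edge 10 of 15 (red): { 0, 1/2, 3/4 | 193/256, 97/128, 49/64, 25/32, 13/16, 7/8, 1 } ⇒ 385/512
edge 11 of 15 (red): { 0, 1/2, 3/4 | 385/512, 193/256, 97/128, 49/64, 25/32, 13/16, 7/8, 1 } ⇒ 769/1024
edge 12 of 15 (blue): { 0, 1/2, 3/4, 769/1024 | 385/512, 193/256, 97/128, 49/64, 25/32, 13/16, 7/8, 1 } ⇒ 1539/2048
edge 13 of 15 (red): { 0, 1/2, 3/4, 769/1024 | 1539/2048, 385/512, 193/256, 97/128, 49/64, 25/32, 13/16, 7/8, 1 } ⇒ 3077/4096
edge 14 of 15 (red): { 0, 1/2, 3/4, 769/1024 | 3077/4096, 1539/2048, 385/512, 193/256, 97/128, 49/64, 25/32, 13/16, 7/8, 1 } ⇒ 6153/8192
edge 15 of 15 (blue): { 0, 1/2, 3/4, 769/1024, 6153/8192 | 3077/4096, 1539/2048, 385/512, 193/256, 97/128, 49/64, 25/32, 13/16, 7/8, 1 } ⇒ 12307/16384

12307/16384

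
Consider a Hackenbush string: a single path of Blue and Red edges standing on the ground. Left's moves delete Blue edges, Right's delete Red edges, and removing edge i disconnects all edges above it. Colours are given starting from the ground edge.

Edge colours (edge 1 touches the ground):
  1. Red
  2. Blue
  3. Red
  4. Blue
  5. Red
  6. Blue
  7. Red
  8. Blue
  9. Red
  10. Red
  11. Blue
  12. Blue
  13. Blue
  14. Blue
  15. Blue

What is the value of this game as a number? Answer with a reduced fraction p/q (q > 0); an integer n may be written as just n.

-10945/16384

step 1: add Red to get R; options L={ ∅ } R={ 0 } so -1
step 2: add Blue to get RB; options L={ -1 } R={ 0 } so -1/2
step 3: add Red to get RBR; options L={ -1 } R={ -1/2, 0 } so -3/4
step 4: add Blue to get RBRB; options L={ -1, -3/4 } R={ -1/2, 0 } so -5/8
step 5: add Red to get RBRBR; options L={ -1, -3/4 } R={ -5/8, -1/2, 0 } so -11/16
step 6: add Blue to get RBRBRB; options L={ -1, -3/4, -11/16 } R={ -5/8, -1/2, 0 } so -21/32
step 7: add Red to get RBRBRBR; options L={ -1, -3/4, -11/16 } R={ -21/32, -5/8, -1/2, 0 } so -43/64
step 8: add Blue to get RBRBRBRB; options L={ -1, -3/4, -11/16, -43/64 } R={ -21/32, -5/8, -1/2, 0 } so -85/128
step 9: add Red to get RBRBRBRBR; options L={ -1, -3/4, -11/16, -43/64 } R={ -85/128, -21/32, -5/8, -1/2, 0 } so -171/256
step 10: add Red to get RBRBRBRBRR; options L={ -1, -3/4, -11/16, -43/64 } R={ -171/256, -85/128, -21/32, -5/8, -1/2, 0 } so -343/512
step 11: add Blue to get RBRBRBRBRRB; options L={ -1, -3/4, -11/16, -43/64, -343/512 } R={ -171/256, -85/128, -21/32, -5/8, -1/2, 0 } so -685/1024
step 12: add Blue to get RBRBRBRBRRBB; options L={ -1, -3/4, -11/16, -43/64, -343/512, -685/1024 } R={ -171/256, -85/128, -21/32, -5/8, -1/2, 0 } so -1369/2048
step 13: add Blue to get RBRBRBRBRRBBB; options L={ -1, -3/4, -11/16, -43/64, -343/512, -685/1024, -1369/2048 } R={ -171/256, -85/128, -21/32, -5/8, -1/2, 0 } so -2737/4096
step 14: add Blue to get RBRBRBRBRRBBBB; options L={ -1, -3/4, -11/16, -43/64, -343/512, -685/1024, -1369/2048, -2737/4096 } R={ -171/256, -85/128, -21/32, -5/8, -1/2, 0 } so -5473/8192
step 15: add Blue to get RBRBRBRBRRBBBBB; options L={ -1, -3/4, -11/16, -43/64, -343/512, -685/1024, -1369/2048, -2737/4096, -5473/8192 } R={ -171/256, -85/128, -21/32, -5/8, -1/2, 0 } so -10945/16384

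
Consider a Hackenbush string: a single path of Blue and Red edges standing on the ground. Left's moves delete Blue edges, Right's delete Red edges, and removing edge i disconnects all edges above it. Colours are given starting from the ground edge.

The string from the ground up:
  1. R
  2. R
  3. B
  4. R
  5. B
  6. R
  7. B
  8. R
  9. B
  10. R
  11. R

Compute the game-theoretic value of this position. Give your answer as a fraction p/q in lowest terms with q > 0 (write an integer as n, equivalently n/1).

step 1: add R to get R; options L={  } R={ 0 } so -1
step 2: add R to get RR; options L={  } R={ -1 0 } so -2
step 3: add B to get RRB; options L={ -2 } R={ -1 0 } so -3/2
step 4: add R to get RRBR; options L={ -2 } R={ -3/2 -1 0 } so -7/4
step 5: add B to get RRBRB; options L={ -2 -7/4 } R={ -3/2 -1 0 } so -13/8
step 6: add R to get RRBRBR; options L={ -2 -7/4 } R={ -13/8 -3/2 -1 0 } so -27/16
step 7: add B to get RRBRBRB; options L={ -2 -7/4 -27/16 } R={ -13/8 -3/2 -1 0 } so -53/32
step 8: add R to get RRBRBRBR; options L={ -2 -7/4 -27/16 } R={ -53/32 -13/8 -3/2 -1 0 } so -107/64
step 9: add B to get RRBRBRBRB; options L={ -2 -7/4 -27/16 -107/64 } R={ -53/32 -13/8 -3/2 -1 0 } so -213/128
step 10: add R to get RRBRBRBRBR; options L={ -2 -7/4 -27/16 -107/64 } R={ -213/128 -53/32 -13/8 -3/2 -1 0 } so -427/256
step 11: add R to get RRBRBRBRBRR; options L={ -2 -7/4 -27/16 -107/64 } R={ -427/256 -213/128 -53/32 -13/8 -3/2 -1 0 } so -855/512

-855/512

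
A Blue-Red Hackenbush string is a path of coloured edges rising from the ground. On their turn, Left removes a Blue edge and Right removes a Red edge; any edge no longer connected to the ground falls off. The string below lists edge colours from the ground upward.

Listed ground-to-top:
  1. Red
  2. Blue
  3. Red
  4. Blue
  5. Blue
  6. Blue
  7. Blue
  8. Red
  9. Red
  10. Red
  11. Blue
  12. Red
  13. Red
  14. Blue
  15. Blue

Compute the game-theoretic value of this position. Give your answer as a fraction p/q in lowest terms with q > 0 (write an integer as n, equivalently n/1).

val(R) = { — | 0 } = -1
val(RB) = { -1 | 0 } = -1/2
val(RBR) = { -1 | -1/2; 0 } = -3/4
val(RBRB) = { -1; -3/4 | -1/2; 0 } = -5/8
val(RBRBB) = { -1; -3/4; -5/8 | -1/2; 0 } = -9/16
val(RBRBBB) = { -1; -3/4; -5/8; -9/16 | -1/2; 0 } = -17/32
val(RBRBBBB) = { -1; -3/4; -5/8; -9/16; -17/32 | -1/2; 0 } = -33/64
val(RBRBBBBR) = { -1; -3/4; -5/8; -9/16; -17/32 | -33/64; -1/2; 0 } = -67/128
val(RBRBBBBRR) = { -1; -3/4; -5/8; -9/16; -17/32 | -67/128; -33/64; -1/2; 0 } = -135/256
val(RBRBBBBRRR) = { -1; -3/4; -5/8; -9/16; -17/32 | -135/256; -67/128; -33/64; -1/2; 0 } = -271/512
val(RBRBBBBRRRB) = { -1; -3/4; -5/8; -9/16; -17/32; -271/512 | -135/256; -67/128; -33/64; -1/2; 0 } = -541/1024
val(RBRBBBBRRRBR) = { -1; -3/4; -5/8; -9/16; -17/32; -271/512 | -541/1024; -135/256; -67/128; -33/64; -1/2; 0 } = -1083/2048
val(RBRBBBBRRRBRR) = { -1; -3/4; -5/8; -9/16; -17/32; -271/512 | -1083/2048; -541/1024; -135/256; -67/128; -33/64; -1/2; 0 } = -2167/4096
val(RBRBBBBRRRBRRB) = { -1; -3/4; -5/8; -9/16; -17/32; -271/512; -2167/4096 | -1083/2048; -541/1024; -135/256; -67/128; -33/64; -1/2; 0 } = -4333/8192
val(RBRBBBBRRRBRRBB) = { -1; -3/4; -5/8; -9/16; -17/32; -271/512; -2167/4096; -4333/8192 | -1083/2048; -541/1024; -135/256; -67/128; -33/64; -1/2; 0 } = -8665/16384

-8665/16384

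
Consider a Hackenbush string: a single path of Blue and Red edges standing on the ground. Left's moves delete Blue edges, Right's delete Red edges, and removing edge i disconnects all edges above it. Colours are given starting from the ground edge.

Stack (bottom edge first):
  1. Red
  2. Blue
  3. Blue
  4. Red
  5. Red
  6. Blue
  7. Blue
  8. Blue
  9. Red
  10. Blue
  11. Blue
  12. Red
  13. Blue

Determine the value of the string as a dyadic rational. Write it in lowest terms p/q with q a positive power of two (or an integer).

-1573/4096

Recurse on prefixes of the 13-edge string Red Blue Blue Red Red Blue Blue Blue Red Blue Blue Red Blue:
step 1: add Red to get R; options L={ none } R={ 0 } = -1
step 2: add Blue to get RB; options L={ -1 } R={ 0 } = -1/2
step 3: add Blue to get RBB; options L={ -1; -1/2 } R={ 0 } = -1/4
step 4: add Red to get RBBR; options L={ -1; -1/2 } R={ -1/4; 0 } = -3/8
step 5: add Red to get RBBRR; options L={ -1; -1/2 } R={ -3/8; -1/4; 0 } = -7/16
step 6: add Blue to get RBBRRB; options L={ -1; -1/2; -7/16 } R={ -3/8; -1/4; 0 } = -13/32
step 7: add Blue to get RBBRRBB; options L={ -1; -1/2; -7/16; -13/32 } R={ -3/8; -1/4; 0 } = -25/64
step 8: add Blue to get RBBRRBBB; options L={ -1; -1/2; -7/16; -13/32; -25/64 } R={ -3/8; -1/4; 0 } = -49/128
step 9: add Red to get RBBRRBBBR; options L={ -1; -1/2; -7/16; -13/32; -25/64 } R={ -49/128; -3/8; -1/4; 0 } = -99/256
step 10: add Blue to get RBBRRBBBRB; options L={ -1; -1/2; -7/16; -13/32; -25/64; -99/256 } R={ -49/128; -3/8; -1/4; 0 } = -197/512
step 11: add Blue to get RBBRRBBBRBB; options L={ -1; -1/2; -7/16; -13/32; -25/64; -99/256; -197/512 } R={ -49/128; -3/8; -1/4; 0 } = -393/1024
step 12: add Red to get RBBRRBBBRBBR; options L={ -1; -1/2; -7/16; -13/32; -25/64; -99/256; -197/512 } R={ -393/1024; -49/128; -3/8; -1/4; 0 } = -787/2048
step 13: add Blue to get RBBRRBBBRBBRB; options L={ -1; -1/2; -7/16; -13/32; -25/64; -99/256; -197/512; -787/2048 } R={ -393/1024; -49/128; -3/8; -1/4; 0 } = -1573/4096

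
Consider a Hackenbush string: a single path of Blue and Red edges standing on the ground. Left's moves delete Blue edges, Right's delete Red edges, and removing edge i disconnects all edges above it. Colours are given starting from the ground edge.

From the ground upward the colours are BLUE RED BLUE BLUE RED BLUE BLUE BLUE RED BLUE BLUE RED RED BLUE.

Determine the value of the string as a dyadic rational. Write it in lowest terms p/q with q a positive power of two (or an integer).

7091/8192

Prefix values for BLUE RED BLUE BLUE RED BLUE BLUE BLUE RED BLUE BLUE RED RED BLUE via {L|R} + simplicity:
step 1: add BLUE to get B; options L={ 0 } R={ (no moves) } so 1
step 2: add RED to get BR; options L={ 0 } R={ 1 } so 1/2
step 3: add BLUE to get BRB; options L={ 0; 1/2 } R={ 1 } so 3/4
step 4: add BLUE to get BRBB; options L={ 0; 1/2; 3/4 } R={ 1 } so 7/8
step 5: add RED to get BRBBR; options L={ 0; 1/2; 3/4 } R={ 7/8; 1 } so 13/16
step 6: add BLUE to get BRBBRB; options L={ 0; 1/2; 3/4; 13/16 } R={ 7/8; 1 } so 27/32
step 7: add BLUE to get BRBBRBB; options L={ 0; 1/2; 3/4; 13/16; 27/32 } R={ 7/8; 1 } so 55/64
step 8: add BLUE to get BRBBRBBB; options L={ 0; 1/2; 3/4; 13/16; 27/32; 55/64 } R={ 7/8; 1 } so 111/128
step 9: add RED to get BRBBRBBBR; options L={ 0; 1/2; 3/4; 13/16; 27/32; 55/64 } R={ 111/128; 7/8; 1 } so 221/256
step 10: add BLUE to get BRBBRBBBRB; options L={ 0; 1/2; 3/4; 13/16; 27/32; 55/64; 221/256 } R={ 111/128; 7/8; 1 } so 443/512
step 11: add BLUE to get BRBBRBBBRBB; options L={ 0; 1/2; 3/4; 13/16; 27/32; 55/64; 221/256; 443/512 } R={ 111/128; 7/8; 1 } so 887/1024
step 12: add RED to get BRBBRBBBRBBR; options L={ 0; 1/2; 3/4; 13/16; 27/32; 55/64; 221/256; 443/512 } R={ 887/1024; 111/128; 7/8; 1 } so 1773/2048
step 13: add RED to get BRBBRBBBRBBRR; options L={ 0; 1/2; 3/4; 13/16; 27/32; 55/64; 221/256; 443/512 } R={ 1773/2048; 887/1024; 111/128; 7/8; 1 } so 3545/4096
step 14: add BLUE to get BRBBRBBBRBBRRB; options L={ 0; 1/2; 3/4; 13/16; 27/32; 55/64; 221/256; 443/512; 3545/4096 } R={ 1773/2048; 887/1024; 111/128; 7/8; 1 } so 7091/8192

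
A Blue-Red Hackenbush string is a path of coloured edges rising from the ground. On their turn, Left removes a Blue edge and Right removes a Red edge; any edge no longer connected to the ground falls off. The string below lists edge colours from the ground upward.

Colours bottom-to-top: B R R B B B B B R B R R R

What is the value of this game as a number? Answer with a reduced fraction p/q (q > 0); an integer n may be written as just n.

B: Left { 0 }, Right {  } gives simplest 1
BR: Left { 0 }, Right { 1 } gives simplest 1/2
BRR: Left { 0 }, Right { 1/2 1 } gives simplest 1/4
BRRB: Left { 0 1/4 }, Right { 1/2 1 } gives simplest 3/8
BRRBB: Left { 0 1/4 3/8 }, Right { 1/2 1 } gives simplest 7/16
BRRBBB: Left { 0 1/4 3/8 7/16 }, Right { 1/2 1 } gives simplest 15/32
BRRBBBB: Left { 0 1/4 3/8 7/16 15/32 }, Right { 1/2 1 } gives simplest 31/64
BRRBBBBB: Left { 0 1/4 3/8 7/16 15/32 31/64 }, Right { 1/2 1 } gives simplest 63/128
BRRBBBBBR: Left { 0 1/4 3/8 7/16 15/32 31/64 }, Right { 63/128 1/2 1 } gives simplest 125/256
BRRBBBBBRB: Left { 0 1/4 3/8 7/16 15/32 31/64 125/256 }, Right { 63/128 1/2 1 } gives simplest 251/512
BRRBBBBBRBR: Left { 0 1/4 3/8 7/16 15/32 31/64 125/256 }, Right { 251/512 63/128 1/2 1 } gives simplest 501/1024
BRRBBBBBRBRR: Left { 0 1/4 3/8 7/16 15/32 31/64 125/256 }, Right { 501/1024 251/512 63/128 1/2 1 } gives simplest 1001/2048
BRRBBBBBRBRRR: Left { 0 1/4 3/8 7/16 15/32 31/64 125/256 }, Right { 1001/2048 501/1024 251/512 63/128 1/2 1 } gives simplest 2001/4096

2001/4096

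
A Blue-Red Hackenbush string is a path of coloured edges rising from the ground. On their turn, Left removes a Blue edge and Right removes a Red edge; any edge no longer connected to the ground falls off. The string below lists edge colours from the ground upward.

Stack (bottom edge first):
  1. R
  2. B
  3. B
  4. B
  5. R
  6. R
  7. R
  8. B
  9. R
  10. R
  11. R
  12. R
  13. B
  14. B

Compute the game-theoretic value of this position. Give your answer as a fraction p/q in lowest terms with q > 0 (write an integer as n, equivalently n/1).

Prefix values for R B B B R R R B R R R R B B via {L|R} + simplicity:
R: Left { · }, Right { 0 } gives simplest -1
RB: Left { -1 }, Right { 0 } gives simplest -1/2
RBB: Left { -1 -1/2 }, Right { 0 } gives simplest -1/4
RBBB: Left { -1 -1/2 -1/4 }, Right { 0 } gives simplest -1/8
RBBBR: Left { -1 -1/2 -1/4 }, Right { -1/8 0 } gives simplest -3/16
RBBBRR: Left { -1 -1/2 -1/4 }, Right { -3/16 -1/8 0 } gives simplest -7/32
RBBBRRR: Left { -1 -1/2 -1/4 }, Right { -7/32 -3/16 -1/8 0 } gives simplest -15/64
RBBBRRRB: Left { -1 -1/2 -1/4 -15/64 }, Right { -7/32 -3/16 -1/8 0 } gives simplest -29/128
RBBBRRRBR: Left { -1 -1/2 -1/4 -15/64 }, Right { -29/128 -7/32 -3/16 -1/8 0 } gives simplest -59/256
RBBBRRRBRR: Left { -1 -1/2 -1/4 -15/64 }, Right { -59/256 -29/128 -7/32 -3/16 -1/8 0 } gives simplest -119/512
RBBBRRRBRRR: Left { -1 -1/2 -1/4 -15/64 }, Right { -119/512 -59/256 -29/128 -7/32 -3/16 -1/8 0 } gives simplest -239/1024
RBBBRRRBRRRR: Left { -1 -1/2 -1/4 -15/64 }, Right { -239/1024 -119/512 -59/256 -29/128 -7/32 -3/16 -1/8 0 } gives simplest -479/2048
RBBBRRRBRRRRB: Left { -1 -1/2 -1/4 -15/64 -479/2048 }, Right { -239/1024 -119/512 -59/256 -29/128 -7/32 -3/16 -1/8 0 } gives simplest -957/4096
RBBBRRRBRRRRBB: Left { -1 -1/2 -1/4 -15/64 -479/2048 -957/4096 }, Right { -239/1024 -119/512 -59/256 -29/128 -7/32 -3/16 -1/8 0 } gives simplest -1913/8192

-1913/8192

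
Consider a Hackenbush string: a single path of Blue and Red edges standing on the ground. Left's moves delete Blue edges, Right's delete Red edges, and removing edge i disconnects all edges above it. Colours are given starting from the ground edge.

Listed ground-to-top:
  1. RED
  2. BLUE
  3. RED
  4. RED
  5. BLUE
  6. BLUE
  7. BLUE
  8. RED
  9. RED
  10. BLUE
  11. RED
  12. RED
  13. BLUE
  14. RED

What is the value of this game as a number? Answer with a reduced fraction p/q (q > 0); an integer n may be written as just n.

1 of 14 · R · max L −∞ · min R 0 ⇒ -1
2 of 14 · RB · max L -1 · min R 0 ⇒ -1/2
3 of 14 · RBR · max L -1 · min R -1/2 ⇒ -3/4
4 of 14 · RBRR · max L -1 · min R -3/4 ⇒ -7/8
5 of 14 · RBRRB · max L -7/8 · min R -3/4 ⇒ -13/16
6 of 14 · RBRRBB · max L -13/16 · min R -3/4 ⇒ -25/32
7 of 14 · RBRRBBB · max L -25/32 · min R -3/4 ⇒ -49/64
8 of 14 · RBRRBBBR · max L -25/32 · min R -49/64 ⇒ -99/128
9 of 14 · RBRRBBBRR · max L -25/32 · min R -99/128 ⇒ -199/256
10 of 14 · RBRRBBBRRB · max L -199/256 · min R -99/128 ⇒ -397/512
11 of 14 · RBRRBBBRRBR · max L -199/256 · min R -397/512 ⇒ -795/1024
12 of 14 · RBRRBBBRRBRR · max L -199/256 · min R -795/1024 ⇒ -1591/2048
13 of 14 · RBRRBBBRRBRRB · max L -1591/2048 · min R -795/1024 ⇒ -3181/4096
14 of 14 · RBRRBBBRRBRRBR · max L -1591/2048 · min R -3181/4096 ⇒ -6363/8192

-6363/8192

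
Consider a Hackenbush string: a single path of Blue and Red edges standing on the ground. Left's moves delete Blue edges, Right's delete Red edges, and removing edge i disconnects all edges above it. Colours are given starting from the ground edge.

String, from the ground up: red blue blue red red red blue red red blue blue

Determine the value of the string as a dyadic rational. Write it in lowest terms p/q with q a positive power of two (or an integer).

r: Left {  }, Right { 0 } → simplest -1
rb: Left { -1 }, Right { 0 } → simplest -1/2
rbb: Left { -1,-1/2 }, Right { 0 } → simplest -1/4
rbbr: Left { -1,-1/2 }, Right { -1/4,0 } → simplest -3/8
rbbrr: Left { -1,-1/2 }, Right { -3/8,-1/4,0 } → simplest -7/16
rbbrrr: Left { -1,-1/2 }, Right { -7/16,-3/8,-1/4,0 } → simplest -15/32
rbbrrrb: Left { -1,-1/2,-15/32 }, Right { -7/16,-3/8,-1/4,0 } → simplest -29/64
rbbrrrbr: Left { -1,-1/2,-15/32 }, Right { -29/64,-7/16,-3/8,-1/4,0 } → simplest -59/128
rbbrrrbrr: Left { -1,-1/2,-15/32 }, Right { -59/128,-29/64,-7/16,-3/8,-1/4,0 } → simplest -119/256
rbbrrrbrrb: Left { -1,-1/2,-15/32,-119/256 }, Right { -59/128,-29/64,-7/16,-3/8,-1/4,0 } → simplest -237/512
rbbrrrbrrbb: Left { -1,-1/2,-15/32,-119/256,-237/512 }, Right { -59/128,-29/64,-7/16,-3/8,-1/4,0 } → simplest -473/1024

-473/1024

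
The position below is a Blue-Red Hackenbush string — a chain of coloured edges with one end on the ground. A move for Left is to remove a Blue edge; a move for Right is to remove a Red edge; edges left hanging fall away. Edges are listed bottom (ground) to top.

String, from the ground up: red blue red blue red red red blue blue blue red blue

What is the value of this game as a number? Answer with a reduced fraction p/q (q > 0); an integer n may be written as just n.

g_1 [r]  L=[·]  R=[0]  — -1
g_2 [rb]  L=[-1]  R=[0]  — -1/2
g_3 [rbr]  L=[-1]  R=[-1/2,0]  — -3/4
g_4 [rbrb]  L=[-1,-3/4]  R=[-1/2,0]  — -5/8
g_5 [rbrbr]  L=[-1,-3/4]  R=[-5/8,-1/2,0]  — -11/16
g_6 [rbrbrr]  L=[-1,-3/4]  R=[-11/16,-5/8,-1/2,0]  — -23/32
g_7 [rbrbrrr]  L=[-1,-3/4]  R=[-23/32,-11/16,-5/8,-1/2,0]  — -47/64
g_8 [rbrbrrrb]  L=[-1,-3/4,-47/64]  R=[-23/32,-11/16,-5/8,-1/2,0]  — -93/128
g_9 [rbrbrrrbb]  L=[-1,-3/4,-47/64,-93/128]  R=[-23/32,-11/16,-5/8,-1/2,0]  — -185/256
g_10 [rbrbrrrbbb]  L=[-1,-3/4,-47/64,-93/128,-185/256]  R=[-23/32,-11/16,-5/8,-1/2,0]  — -369/512
g_11 [rbrbrrrbbbr]  L=[-1,-3/4,-47/64,-93/128,-185/256]  R=[-369/512,-23/32,-11/16,-5/8,-1/2,0]  — -739/1024
g_12 [rbrbrrrbbbrb]  L=[-1,-3/4,-47/64,-93/128,-185/256,-739/1024]  R=[-369/512,-23/32,-11/16,-5/8,-1/2,0]  — -1477/2048

-1477/2048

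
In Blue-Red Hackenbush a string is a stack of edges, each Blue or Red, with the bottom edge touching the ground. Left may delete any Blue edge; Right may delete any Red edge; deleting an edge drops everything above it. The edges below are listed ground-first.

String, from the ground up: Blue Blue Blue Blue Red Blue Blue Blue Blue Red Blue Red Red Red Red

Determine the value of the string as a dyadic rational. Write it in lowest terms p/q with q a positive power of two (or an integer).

8097/2048

Prefix values for Blue Blue Blue Blue Red Blue Blue Blue Blue Red Blue Red Red Red Red via {L|R} + simplicity:
edge 1 of 15 (Blue): { 0 | — } -> 1
edge 2 of 15 (Blue): { 0 1 | — } -> 2
edge 3 of 15 (Blue): { 0 1 2 | — } -> 3
edge 4 of 15 (Blue): { 0 1 2 3 | — } -> 4
edge 5 of 15 (Red): { 0 1 2 3 | 4 } -> 7/2
edge 6 of 15 (Blue): { 0 1 2 3 7/2 | 4 } -> 15/4
edge 7 of 15 (Blue): { 0 1 2 3 7/2 15/4 | 4 } -> 31/8
edge 8 of 15 (Blue): { 0 1 2 3 7/2 15/4 31/8 | 4 } -> 63/16
edge 9 of 15 (Blue): { 0 1 2 3 7/2 15/4 31/8 63/16 | 4 } -> 127/32
edge 10 of 15 (Red): { 0 1 2 3 7/2 15/4 31/8 63/16 | 127/32 4 } -> 253/64
edge 11 of 15 (Blue): { 0 1 2 3 7/2 15/4 31/8 63/16 253/64 | 127/32 4 } -> 507/128
edge 12 of 15 (Red): { 0 1 2 3 7/2 15/4 31/8 63/16 253/64 | 507/128 127/32 4 } -> 1013/256
edge 13 of 15 (Red): { 0 1 2 3 7/2 15/4 31/8 63/16 253/64 | 1013/256 507/128 127/32 4 } -> 2025/512
edge 14 of 15 (Red): { 0 1 2 3 7/2 15/4 31/8 63/16 253/64 | 2025/512 1013/256 507/128 127/32 4 } -> 4049/1024
edge 15 of 15 (Red): { 0 1 2 3 7/2 15/4 31/8 63/16 253/64 | 4049/1024 2025/512 1013/256 507/128 127/32 4 } -> 8097/2048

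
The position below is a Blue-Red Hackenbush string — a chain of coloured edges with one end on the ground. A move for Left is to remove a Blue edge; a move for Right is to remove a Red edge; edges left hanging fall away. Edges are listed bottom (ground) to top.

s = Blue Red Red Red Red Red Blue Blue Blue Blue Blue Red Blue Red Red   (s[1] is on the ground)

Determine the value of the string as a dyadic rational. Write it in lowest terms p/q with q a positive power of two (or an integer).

1001/16384

Build g(s[:k]) for k = 1..15, string s = Blue Red Red Red Red Red Blue Blue Blue Blue Blue Red Blue Red Red.
edge 1 of 15 (Blue): { 0 | none } — 1
edge 2 of 15 (Red): { 0 | 1 } — 1/2
edge 3 of 15 (Red): { 0 | 1/2, 1 } — 1/4
edge 4 of 15 (Red): { 0 | 1/4, 1/2, 1 } — 1/8
edge 5 of 15 (Red): { 0 | 1/8, 1/4, 1/2, 1 } — 1/16
edge 6 of 15 (Red): { 0 | 1/16, 1/8, 1/4, 1/2, 1 } — 1/32
edge 7 of 15 (Blue): { 0, 1/32 | 1/16, 1/8, 1/4, 1/2, 1 } — 3/64
edge 8 of 15 (Blue): { 0, 1/32, 3/64 | 1/16, 1/8, 1/4, 1/2, 1 } — 7/128
edge 9 of 15 (Blue): { 0, 1/32, 3/64, 7/128 | 1/16, 1/8, 1/4, 1/2, 1 } — 15/256
edge 10 of 15 (Blue): { 0, 1/32, 3/64, 7/128, 15/256 | 1/16, 1/8, 1/4, 1/2, 1 } — 31/512
edge 11 of 15 (Blue): { 0, 1/32, 3/64, 7/128, 15/256, 31/512 | 1/16, 1/8, 1/4, 1/2, 1 } — 63/1024
edge 12 of 15 (Red): { 0, 1/32, 3/64, 7/128, 15/256, 31/512 | 63/1024, 1/16, 1/8, 1/4, 1/2, 1 } — 125/2048
edge 13 of 15 (Blue): { 0, 1/32, 3/64, 7/128, 15/256, 31/512, 125/2048 | 63/1024, 1/16, 1/8, 1/4, 1/2, 1 } — 251/4096
edge 14 of 15 (Red): { 0, 1/32, 3/64, 7/128, 15/256, 31/512, 125/2048 | 251/4096, 63/1024, 1/16, 1/8, 1/4, 1/2, 1 } — 501/8192
edge 15 of 15 (Red): { 0, 1/32, 3/64, 7/128, 15/256, 31/512, 125/2048 | 501/8192, 251/4096, 63/1024, 1/16, 1/8, 1/4, 1/2, 1 } — 1001/16384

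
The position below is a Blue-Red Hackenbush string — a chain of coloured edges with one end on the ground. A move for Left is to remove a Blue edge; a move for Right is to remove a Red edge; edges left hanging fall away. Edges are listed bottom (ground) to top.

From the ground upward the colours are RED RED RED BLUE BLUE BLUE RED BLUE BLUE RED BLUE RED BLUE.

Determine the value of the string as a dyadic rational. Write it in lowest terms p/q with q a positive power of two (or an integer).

1 of 13 · R · max L −∞ · min R 0 ⇒ -1
2 of 13 · RR · max L −∞ · min R -1 ⇒ -2
3 of 13 · RRR · max L −∞ · min R -2 ⇒ -3
4 of 13 · RRRB · max L -3 · min R -2 ⇒ -5/2
5 of 13 · RRRBB · max L -5/2 · min R -2 ⇒ -9/4
6 of 13 · RRRBBB · max L -9/4 · min R -2 ⇒ -17/8
7 of 13 · RRRBBBR · max L -9/4 · min R -17/8 ⇒ -35/16
8 of 13 · RRRBBBRB · max L -35/16 · min R -17/8 ⇒ -69/32
9 of 13 · RRRBBBRBB · max L -69/32 · min R -17/8 ⇒ -137/64
10 of 13 · RRRBBBRBBR · max L -69/32 · min R -137/64 ⇒ -275/128
11 of 13 · RRRBBBRBBRB · max L -275/128 · min R -137/64 ⇒ -549/256
12 of 13 · RRRBBBRBBRBR · max L -275/128 · min R -549/256 ⇒ -1099/512
13 of 13 · RRRBBBRBBRBRB · max L -1099/512 · min R -549/256 ⇒ -2197/1024

-2197/1024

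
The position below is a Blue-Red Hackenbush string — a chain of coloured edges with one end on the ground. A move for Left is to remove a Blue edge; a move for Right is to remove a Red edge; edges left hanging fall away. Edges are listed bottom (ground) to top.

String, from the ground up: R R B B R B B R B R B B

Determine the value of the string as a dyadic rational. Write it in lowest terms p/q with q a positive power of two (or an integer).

step 1: add R to get R; options L={  } R={ 0 } gives -1
step 2: add R to get RR; options L={  } R={ -1 0 } gives -2
step 3: add B to get RRB; options L={ -2 } R={ -1 0 } gives -3/2
step 4: add B to get RRBB; options L={ -2 -3/2 } R={ -1 0 } gives -5/4
step 5: add R to get RRBBR; options L={ -2 -3/2 } R={ -5/4 -1 0 } gives -11/8
step 6: add B to get RRBBRB; options L={ -2 -3/2 -11/8 } R={ -5/4 -1 0 } gives -21/16
step 7: add B to get RRBBRBB; options L={ -2 -3/2 -11/8 -21/16 } R={ -5/4 -1 0 } gives -41/32
step 8: add R to get RRBBRBBR; options L={ -2 -3/2 -11/8 -21/16 } R={ -41/32 -5/4 -1 0 } gives -83/64
step 9: add B to get RRBBRBBRB; options L={ -2 -3/2 -11/8 -21/16 -83/64 } R={ -41/32 -5/4 -1 0 } gives -165/128
step 10: add R to get RRBBRBBRBR; options L={ -2 -3/2 -11/8 -21/16 -83/64 } R={ -165/128 -41/32 -5/4 -1 0 } gives -331/256
step 11: add B to get RRBBRBBRBRB; options L={ -2 -3/2 -11/8 -21/16 -83/64 -331/256 } R={ -165/128 -41/32 -5/4 -1 0 } gives -661/512
step 12: add B to get RRBBRBBRBRBB; options L={ -2 -3/2 -11/8 -21/16 -83/64 -331/256 -661/512 } R={ -165/128 -41/32 -5/4 -1 0 } gives -1321/1024

-1321/1024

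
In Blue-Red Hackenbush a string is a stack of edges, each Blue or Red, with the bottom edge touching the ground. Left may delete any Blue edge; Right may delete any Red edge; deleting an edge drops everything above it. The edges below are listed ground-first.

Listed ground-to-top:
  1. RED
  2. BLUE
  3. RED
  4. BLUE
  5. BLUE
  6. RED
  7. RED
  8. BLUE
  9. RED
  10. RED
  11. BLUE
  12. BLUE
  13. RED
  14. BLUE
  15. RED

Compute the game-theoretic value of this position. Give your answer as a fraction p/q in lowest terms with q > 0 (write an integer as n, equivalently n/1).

-9931/16384

Build val(s[:k]) for k = 1..15, string s = RED BLUE RED BLUE BLUE RED RED BLUE RED RED BLUE BLUE RED BLUE RED.
1 of 15 · R · max L −∞ · min R 0 gives -1
2 of 15 · RB · max L -1 · min R 0 gives -1/2
3 of 15 · RBR · max L -1 · min R -1/2 gives -3/4
4 of 15 · RBRB · max L -3/4 · min R -1/2 gives -5/8
5 of 15 · RBRBB · max L -5/8 · min R -1/2 gives -9/16
6 of 15 · RBRBBR · max L -5/8 · min R -9/16 gives -19/32
7 of 15 · RBRBBRR · max L -5/8 · min R -19/32 gives -39/64
8 of 15 · RBRBBRRB · max L -39/64 · min R -19/32 gives -77/128
9 of 15 · RBRBBRRBR · max L -39/64 · min R -77/128 gives -155/256
10 of 15 · RBRBBRRBRR · max L -39/64 · min R -155/256 gives -311/512
11 of 15 · RBRBBRRBRRB · max L -311/512 · min R -155/256 gives -621/1024
12 of 15 · RBRBBRRBRRBB · max L -621/1024 · min R -155/256 gives -1241/2048
13 of 15 · RBRBBRRBRRBBR · max L -621/1024 · min R -1241/2048 gives -2483/4096
14 of 15 · RBRBBRRBRRBBRB · max L -2483/4096 · min R -1241/2048 gives -4965/8192
15 of 15 · RBRBBRRBRRBBRBR · max L -2483/4096 · min R -4965/8192 gives -9931/16384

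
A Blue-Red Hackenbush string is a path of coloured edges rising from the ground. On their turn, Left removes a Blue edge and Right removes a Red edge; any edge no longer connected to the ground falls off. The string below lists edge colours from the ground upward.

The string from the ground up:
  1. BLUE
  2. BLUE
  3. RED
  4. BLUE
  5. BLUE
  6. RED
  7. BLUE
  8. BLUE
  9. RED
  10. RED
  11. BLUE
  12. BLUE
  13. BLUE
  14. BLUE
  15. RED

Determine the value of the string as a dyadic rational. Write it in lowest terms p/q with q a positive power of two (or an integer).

15165/8192

Prefix values for BLUE BLUE RED BLUE BLUE RED BLUE BLUE RED RED BLUE BLUE BLUE BLUE RED via {L|R} + simplicity:
step 1: add BLUE to get B; options L={ 0 } R={ none } → 1
step 2: add BLUE to get BB; options L={ 0, 1 } R={ none } → 2
step 3: add RED to get BBR; options L={ 0, 1 } R={ 2 } → 3/2
step 4: add BLUE to get BBRB; options L={ 0, 1, 3/2 } R={ 2 } → 7/4
step 5: add BLUE to get BBRBB; options L={ 0, 1, 3/2, 7/4 } R={ 2 } → 15/8
step 6: add RED to get BBRBBR; options L={ 0, 1, 3/2, 7/4 } R={ 15/8, 2 } → 29/16
step 7: add BLUE to get BBRBBRB; options L={ 0, 1, 3/2, 7/4, 29/16 } R={ 15/8, 2 } → 59/32
step 8: add BLUE to get BBRBBRBB; options L={ 0, 1, 3/2, 7/4, 29/16, 59/32 } R={ 15/8, 2 } → 119/64
step 9: add RED to get BBRBBRBBR; options L={ 0, 1, 3/2, 7/4, 29/16, 59/32 } R={ 119/64, 15/8, 2 } → 237/128
step 10: add RED to get BBRBBRBBRR; options L={ 0, 1, 3/2, 7/4, 29/16, 59/32 } R={ 237/128, 119/64, 15/8, 2 } → 473/256
step 11: add BLUE to get BBRBBRBBRRB; options L={ 0, 1, 3/2, 7/4, 29/16, 59/32, 473/256 } R={ 237/128, 119/64, 15/8, 2 } → 947/512
step 12: add BLUE to get BBRBBRBBRRBB; options L={ 0, 1, 3/2, 7/4, 29/16, 59/32, 473/256, 947/512 } R={ 237/128, 119/64, 15/8, 2 } → 1895/1024
step 13: add BLUE to get BBRBBRBBRRBBB; options L={ 0, 1, 3/2, 7/4, 29/16, 59/32, 473/256, 947/512, 1895/1024 } R={ 237/128, 119/64, 15/8, 2 } → 3791/2048
step 14: add BLUE to get BBRBBRBBRRBBBB; options L={ 0, 1, 3/2, 7/4, 29/16, 59/32, 473/256, 947/512, 1895/1024, 3791/2048 } R={ 237/128, 119/64, 15/8, 2 } → 7583/4096
step 15: add RED to get BBRBBRBBRRBBBBR; options L={ 0, 1, 3/2, 7/4, 29/16, 59/32, 473/256, 947/512, 1895/1024, 3791/2048 } R={ 7583/4096, 237/128, 119/64, 15/8, 2 } → 15165/8192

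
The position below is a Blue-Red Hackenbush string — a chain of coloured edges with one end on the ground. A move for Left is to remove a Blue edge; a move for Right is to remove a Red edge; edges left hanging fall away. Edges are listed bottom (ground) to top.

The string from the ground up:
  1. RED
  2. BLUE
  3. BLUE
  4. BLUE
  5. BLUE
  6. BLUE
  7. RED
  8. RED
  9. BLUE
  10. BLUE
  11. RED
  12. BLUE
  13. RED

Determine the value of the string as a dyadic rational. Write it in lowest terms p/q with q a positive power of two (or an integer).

v(R) = { (no moves) | 0 } ⇒ -1
v(RB) = { -1 | 0 } ⇒ -1/2
v(RBB) = { -1,-1/2 | 0 } ⇒ -1/4
v(RBBB) = { -1,-1/2,-1/4 | 0 } ⇒ -1/8
v(RBBBB) = { -1,-1/2,-1/4,-1/8 | 0 } ⇒ -1/16
v(RBBBBB) = { -1,-1/2,-1/4,-1/8,-1/16 | 0 } ⇒ -1/32
v(RBBBBBR) = { -1,-1/2,-1/4,-1/8,-1/16 | -1/32,0 } ⇒ -3/64
v(RBBBBBRR) = { -1,-1/2,-1/4,-1/8,-1/16 | -3/64,-1/32,0 } ⇒ -7/128
v(RBBBBBRRB) = { -1,-1/2,-1/4,-1/8,-1/16,-7/128 | -3/64,-1/32,0 } ⇒ -13/256
v(RBBBBBRRBB) = { -1,-1/2,-1/4,-1/8,-1/16,-7/128,-13/256 | -3/64,-1/32,0 } ⇒ -25/512
v(RBBBBBRRBBR) = { -1,-1/2,-1/4,-1/8,-1/16,-7/128,-13/256 | -25/512,-3/64,-1/32,0 } ⇒ -51/1024
v(RBBBBBRRBBRB) = { -1,-1/2,-1/4,-1/8,-1/16,-7/128,-13/256,-51/1024 | -25/512,-3/64,-1/32,0 } ⇒ -101/2048
v(RBBBBBRRBBRBR) = { -1,-1/2,-1/4,-1/8,-1/16,-7/128,-13/256,-51/1024 | -101/2048,-25/512,-3/64,-1/32,0 } ⇒ -203/4096

-203/4096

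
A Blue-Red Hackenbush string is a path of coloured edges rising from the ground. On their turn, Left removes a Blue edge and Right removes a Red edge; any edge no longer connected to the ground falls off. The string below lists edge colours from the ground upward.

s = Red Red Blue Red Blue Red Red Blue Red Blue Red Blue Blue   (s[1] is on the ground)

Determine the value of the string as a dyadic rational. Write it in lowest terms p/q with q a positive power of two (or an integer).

G(R) = { ∅ | 0 } so -1
G(RR) = { ∅ | -1; 0 } so -2
G(RRB) = { -2 | -1; 0 } so -3/2
G(RRBR) = { -2 | -3/2; -1; 0 } so -7/4
G(RRBRB) = { -2; -7/4 | -3/2; -1; 0 } so -13/8
G(RRBRBR) = { -2; -7/4 | -13/8; -3/2; -1; 0 } so -27/16
G(RRBRBRR) = { -2; -7/4 | -27/16; -13/8; -3/2; -1; 0 } so -55/32
G(RRBRBRRB) = { -2; -7/4; -55/32 | -27/16; -13/8; -3/2; -1; 0 } so -109/64
G(RRBRBRRBR) = { -2; -7/4; -55/32 | -109/64; -27/16; -13/8; -3/2; -1; 0 } so -219/128
G(RRBRBRRBRB) = { -2; -7/4; -55/32; -219/128 | -109/64; -27/16; -13/8; -3/2; -1; 0 } so -437/256
G(RRBRBRRBRBR) = { -2; -7/4; -55/32; -219/128 | -437/256; -109/64; -27/16; -13/8; -3/2; -1; 0 } so -875/512
G(RRBRBRRBRBRB) = { -2; -7/4; -55/32; -219/128; -875/512 | -437/256; -109/64; -27/16; -13/8; -3/2; -1; 0 } so -1749/1024
G(RRBRBRRBRBRBB) = { -2; -7/4; -55/32; -219/128; -875/512; -1749/1024 | -437/256; -109/64; -27/16; -13/8; -3/2; -1; 0 } so -3497/2048

-3497/2048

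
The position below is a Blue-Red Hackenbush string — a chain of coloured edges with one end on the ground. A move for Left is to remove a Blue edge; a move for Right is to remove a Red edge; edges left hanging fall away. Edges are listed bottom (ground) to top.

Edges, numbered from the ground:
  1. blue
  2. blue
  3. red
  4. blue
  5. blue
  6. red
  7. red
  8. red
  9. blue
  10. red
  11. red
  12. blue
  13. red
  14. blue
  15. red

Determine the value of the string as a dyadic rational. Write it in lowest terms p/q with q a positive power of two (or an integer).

Prefix values for blue blue red blue blue red red red blue red red blue red blue red via {L|R} + simplicity:
edge 1 of 15 (blue): { 0 | · } — 1
edge 2 of 15 (blue): { 0, 1 | · } — 2
edge 3 of 15 (red): { 0, 1 | 2 } — 3/2
edge 4 of 15 (blue): { 0, 1, 3/2 | 2 } — 7/4
edge 5 of 15 (blue): { 0, 1, 3/2, 7/4 | 2 } — 15/8
edge 6 of 15 (red): { 0, 1, 3/2, 7/4 | 15/8, 2 } — 29/16
edge 7 of 15 (red): { 0, 1, 3/2, 7/4 | 29/16, 15/8, 2 } — 57/32
edge 8 of 15 (red): { 0, 1, 3/2, 7/4 | 57/32, 29/16, 15/8, 2 } — 113/64
edge 9 of 15 (blue): { 0, 1, 3/2, 7/4, 113/64 | 57/32, 29/16, 15/8, 2 } — 227/128
edge 10 of 15 (red): { 0, 1, 3/2, 7/4, 113/64 | 227/128, 57/32, 29/16, 15/8, 2 } — 453/256
edge 11 of 15 (red): { 0, 1, 3/2, 7/4, 113/64 | 453/256, 227/128, 57/32, 29/16, 15/8, 2 } — 905/512
edge 12 of 15 (blue): { 0, 1, 3/2, 7/4, 113/64, 905/512 | 453/256, 227/128, 57/32, 29/16, 15/8, 2 } — 1811/1024
edge 13 of 15 (red): { 0, 1, 3/2, 7/4, 113/64, 905/512 | 1811/1024, 453/256, 227/128, 57/32, 29/16, 15/8, 2 } — 3621/2048
edge 14 of 15 (blue): { 0, 1, 3/2, 7/4, 113/64, 905/512, 3621/2048 | 1811/1024, 453/256, 227/128, 57/32, 29/16, 15/8, 2 } — 7243/4096
edge 15 of 15 (red): { 0, 1, 3/2, 7/4, 113/64, 905/512, 3621/2048 | 7243/4096, 1811/1024, 453/256, 227/128, 57/32, 29/16, 15/8, 2 } — 14485/8192

14485/8192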